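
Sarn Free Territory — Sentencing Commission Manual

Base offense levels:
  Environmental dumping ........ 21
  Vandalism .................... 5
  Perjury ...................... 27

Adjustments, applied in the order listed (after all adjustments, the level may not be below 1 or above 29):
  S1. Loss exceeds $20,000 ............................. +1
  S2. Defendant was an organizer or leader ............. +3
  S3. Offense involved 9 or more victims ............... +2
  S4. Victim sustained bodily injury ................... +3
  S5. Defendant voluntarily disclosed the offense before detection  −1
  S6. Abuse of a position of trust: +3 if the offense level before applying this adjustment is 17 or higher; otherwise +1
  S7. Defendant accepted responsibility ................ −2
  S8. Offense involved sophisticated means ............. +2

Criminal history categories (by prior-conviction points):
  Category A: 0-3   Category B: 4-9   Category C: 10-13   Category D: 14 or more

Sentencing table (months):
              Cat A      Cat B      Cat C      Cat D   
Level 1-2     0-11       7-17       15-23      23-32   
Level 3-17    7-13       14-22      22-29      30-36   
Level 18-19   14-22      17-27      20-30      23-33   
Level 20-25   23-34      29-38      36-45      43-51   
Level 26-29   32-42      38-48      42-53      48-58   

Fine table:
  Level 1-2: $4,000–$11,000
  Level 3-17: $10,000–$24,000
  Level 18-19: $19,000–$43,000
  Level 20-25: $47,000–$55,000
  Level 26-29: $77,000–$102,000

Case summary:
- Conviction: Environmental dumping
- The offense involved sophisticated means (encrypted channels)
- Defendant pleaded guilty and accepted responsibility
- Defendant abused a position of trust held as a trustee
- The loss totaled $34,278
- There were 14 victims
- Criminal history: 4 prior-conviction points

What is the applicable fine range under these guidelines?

$77,000–$102,000

Base offense level for environmental dumping: 21.
S1 applies: 21 + 1 = 22.
S3 applies: 22 + 2 = 24.
S6 applies (level before this adjustment is 24 ≥ 17, so +3): 24 + 3 = 27.
S7 applies: 27 − 2 = 25.
S8 applies: 25 + 2 = 27.
Final offense level: 27.
Level 27 falls in the 26-29 band.
Fine table: Level 26-29 → $77,000–$102,000.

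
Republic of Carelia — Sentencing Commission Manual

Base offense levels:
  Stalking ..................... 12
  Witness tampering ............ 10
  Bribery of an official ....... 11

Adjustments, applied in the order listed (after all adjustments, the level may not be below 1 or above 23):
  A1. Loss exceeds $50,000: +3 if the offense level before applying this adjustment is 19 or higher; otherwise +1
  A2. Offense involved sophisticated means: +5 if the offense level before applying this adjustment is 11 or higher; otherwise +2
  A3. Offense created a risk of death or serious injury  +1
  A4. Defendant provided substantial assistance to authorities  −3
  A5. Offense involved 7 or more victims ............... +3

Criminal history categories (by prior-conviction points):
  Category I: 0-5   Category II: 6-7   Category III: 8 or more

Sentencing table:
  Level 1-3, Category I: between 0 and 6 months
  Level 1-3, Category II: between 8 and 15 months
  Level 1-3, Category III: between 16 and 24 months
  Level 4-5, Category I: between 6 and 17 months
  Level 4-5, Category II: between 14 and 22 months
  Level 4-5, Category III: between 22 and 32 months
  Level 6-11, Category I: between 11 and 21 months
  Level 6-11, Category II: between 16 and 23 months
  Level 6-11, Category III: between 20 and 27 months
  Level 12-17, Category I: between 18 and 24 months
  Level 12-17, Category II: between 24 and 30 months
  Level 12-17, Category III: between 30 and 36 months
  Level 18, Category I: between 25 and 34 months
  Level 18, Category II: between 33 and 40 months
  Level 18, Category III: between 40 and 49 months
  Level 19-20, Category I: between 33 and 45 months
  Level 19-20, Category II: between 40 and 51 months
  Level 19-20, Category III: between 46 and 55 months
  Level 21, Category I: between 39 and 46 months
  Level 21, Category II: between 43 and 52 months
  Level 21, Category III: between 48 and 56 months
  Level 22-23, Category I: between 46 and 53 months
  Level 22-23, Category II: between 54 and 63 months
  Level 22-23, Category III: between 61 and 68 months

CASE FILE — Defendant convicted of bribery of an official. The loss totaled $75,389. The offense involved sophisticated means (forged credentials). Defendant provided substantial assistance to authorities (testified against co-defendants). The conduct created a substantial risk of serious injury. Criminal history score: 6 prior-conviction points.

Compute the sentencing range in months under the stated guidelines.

Base offense level for bribery of an official: 11.
A1 applies (level before this adjustment is 11 < 19, so +1): 11 + 1 = 12.
A2 applies (level before this adjustment is 12 ≥ 11, so +5): 12 + 5 = 17.
A3 applies: 17 + 1 = 18.
A4 applies: 18 − 3 = 15.
A5 does not apply.
Final offense level: 15.
Criminal history: 6 prior points → Category II (6-7).
Level 15 falls in the 12-17 band.
Grid: Level 12-17 × Category II = 24-30 months.

24-30 months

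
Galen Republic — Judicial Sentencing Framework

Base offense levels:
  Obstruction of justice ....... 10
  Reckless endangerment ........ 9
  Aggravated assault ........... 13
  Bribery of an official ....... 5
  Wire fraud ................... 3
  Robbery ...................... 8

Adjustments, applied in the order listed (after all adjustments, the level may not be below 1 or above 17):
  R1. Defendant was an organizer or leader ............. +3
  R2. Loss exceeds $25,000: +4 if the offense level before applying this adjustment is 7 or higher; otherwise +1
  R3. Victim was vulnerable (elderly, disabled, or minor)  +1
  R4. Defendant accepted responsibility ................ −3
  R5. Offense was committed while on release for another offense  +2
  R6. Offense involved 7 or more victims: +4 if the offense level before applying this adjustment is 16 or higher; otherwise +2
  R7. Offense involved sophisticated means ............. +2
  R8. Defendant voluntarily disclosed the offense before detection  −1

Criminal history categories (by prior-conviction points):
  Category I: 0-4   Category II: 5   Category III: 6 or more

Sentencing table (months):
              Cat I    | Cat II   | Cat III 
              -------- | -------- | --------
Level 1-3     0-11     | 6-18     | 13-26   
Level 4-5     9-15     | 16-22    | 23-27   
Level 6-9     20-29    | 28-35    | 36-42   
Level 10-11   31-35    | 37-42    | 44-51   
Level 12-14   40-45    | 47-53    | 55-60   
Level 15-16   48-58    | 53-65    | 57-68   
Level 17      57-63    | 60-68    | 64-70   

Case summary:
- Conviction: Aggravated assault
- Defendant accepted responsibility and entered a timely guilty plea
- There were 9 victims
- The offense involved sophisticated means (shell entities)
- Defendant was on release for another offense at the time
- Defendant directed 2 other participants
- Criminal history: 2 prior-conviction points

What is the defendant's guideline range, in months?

57-63 months

Base offense level for aggravated assault: 13.
R1 applies: 13 + 3 = 16.
R4 applies: 16 − 3 = 13.
R5 applies: 13 + 2 = 15.
R6 applies (level before this adjustment is 15 < 16, so +2): 15 + 2 = 17.
R7 applies: 17 + 2 = 19.
Level 19 exceeds the maximum of 17; capped at 17.
Final offense level: 17.
Criminal history: 2 prior points → Category I (0-4).
Level 17 falls in the 17 band.
Grid: Level 17 × Category I = 57-63 months.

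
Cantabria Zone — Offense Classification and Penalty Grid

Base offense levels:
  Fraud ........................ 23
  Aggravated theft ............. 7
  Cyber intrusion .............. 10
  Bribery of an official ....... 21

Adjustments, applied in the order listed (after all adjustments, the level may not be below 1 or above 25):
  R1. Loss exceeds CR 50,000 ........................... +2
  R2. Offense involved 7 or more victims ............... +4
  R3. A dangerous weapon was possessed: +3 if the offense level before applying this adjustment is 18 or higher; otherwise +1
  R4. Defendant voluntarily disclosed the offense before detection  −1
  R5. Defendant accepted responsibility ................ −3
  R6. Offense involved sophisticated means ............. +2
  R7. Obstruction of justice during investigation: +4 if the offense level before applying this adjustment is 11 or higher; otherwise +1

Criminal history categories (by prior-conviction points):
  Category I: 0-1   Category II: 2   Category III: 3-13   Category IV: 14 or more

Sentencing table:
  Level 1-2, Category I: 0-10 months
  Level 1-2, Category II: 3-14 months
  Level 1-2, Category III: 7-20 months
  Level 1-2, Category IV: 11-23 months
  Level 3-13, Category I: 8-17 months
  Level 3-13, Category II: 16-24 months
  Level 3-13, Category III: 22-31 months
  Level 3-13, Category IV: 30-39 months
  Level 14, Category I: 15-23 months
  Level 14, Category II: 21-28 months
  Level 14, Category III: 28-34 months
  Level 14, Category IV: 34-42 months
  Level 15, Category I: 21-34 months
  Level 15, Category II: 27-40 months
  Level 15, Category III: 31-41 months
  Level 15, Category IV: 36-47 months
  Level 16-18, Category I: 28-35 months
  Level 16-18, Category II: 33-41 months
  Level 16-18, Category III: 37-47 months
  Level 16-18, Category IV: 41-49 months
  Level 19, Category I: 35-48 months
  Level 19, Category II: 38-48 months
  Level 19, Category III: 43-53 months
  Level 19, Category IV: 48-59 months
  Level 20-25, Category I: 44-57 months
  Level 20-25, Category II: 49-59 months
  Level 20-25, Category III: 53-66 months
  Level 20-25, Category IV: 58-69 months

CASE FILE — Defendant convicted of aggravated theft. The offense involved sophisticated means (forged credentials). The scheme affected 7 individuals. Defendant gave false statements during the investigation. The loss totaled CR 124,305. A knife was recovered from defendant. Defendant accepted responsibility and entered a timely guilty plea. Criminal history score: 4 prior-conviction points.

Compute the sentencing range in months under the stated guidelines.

37-47 months

Base offense level for aggravated theft: 7.
R1 applies: 7 + 2 = 9.
R2 applies: 9 + 4 = 13.
R3 applies (level before this adjustment is 13 < 18, so +1): 13 + 1 = 14.
R4 does not apply.
R5 applies: 14 − 3 = 11.
R6 applies: 11 + 2 = 13.
R7 applies (level before this adjustment is 13 ≥ 11, so +4): 13 + 4 = 17.
Final offense level: 17.
Criminal history: 4 prior points → Category III (3-13).
Level 17 falls in the 16-18 band.
Grid: Level 16-18 × Category III = 37-47 months.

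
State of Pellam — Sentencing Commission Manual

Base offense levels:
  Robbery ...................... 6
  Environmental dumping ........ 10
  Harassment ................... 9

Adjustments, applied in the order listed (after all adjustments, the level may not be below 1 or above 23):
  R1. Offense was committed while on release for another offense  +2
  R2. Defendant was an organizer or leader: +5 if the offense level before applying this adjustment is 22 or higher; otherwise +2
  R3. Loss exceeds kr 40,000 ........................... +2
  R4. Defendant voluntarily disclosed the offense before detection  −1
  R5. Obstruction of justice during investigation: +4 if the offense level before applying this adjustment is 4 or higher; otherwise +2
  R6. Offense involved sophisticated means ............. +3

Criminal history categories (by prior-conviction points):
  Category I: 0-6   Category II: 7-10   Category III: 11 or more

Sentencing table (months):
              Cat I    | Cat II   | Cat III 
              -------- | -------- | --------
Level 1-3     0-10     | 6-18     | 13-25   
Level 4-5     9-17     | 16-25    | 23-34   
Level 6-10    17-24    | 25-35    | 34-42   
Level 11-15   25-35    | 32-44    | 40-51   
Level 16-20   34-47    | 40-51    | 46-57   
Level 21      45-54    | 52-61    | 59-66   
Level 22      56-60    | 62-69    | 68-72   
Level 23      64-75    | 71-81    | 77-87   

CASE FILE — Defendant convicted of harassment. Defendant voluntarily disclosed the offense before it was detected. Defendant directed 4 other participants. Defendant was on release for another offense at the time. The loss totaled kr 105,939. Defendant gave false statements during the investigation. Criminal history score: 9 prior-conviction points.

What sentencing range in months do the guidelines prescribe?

40-51 months

Base offense level for harassment: 9.
R1 applies: 9 + 2 = 11.
R2 applies (level before this adjustment is 11 < 22, so +2): 11 + 2 = 13.
R3 applies: 13 + 2 = 15.
R4 applies: 15 − 1 = 14.
R5 applies (level before this adjustment is 14 ≥ 4, so +4): 14 + 4 = 18.
R6 does not apply.
Final offense level: 18.
Criminal history: 9 prior points → Category II (7-10).
Level 18 falls in the 16-20 band.
Grid: Level 16-20 × Category II = 40-51 months.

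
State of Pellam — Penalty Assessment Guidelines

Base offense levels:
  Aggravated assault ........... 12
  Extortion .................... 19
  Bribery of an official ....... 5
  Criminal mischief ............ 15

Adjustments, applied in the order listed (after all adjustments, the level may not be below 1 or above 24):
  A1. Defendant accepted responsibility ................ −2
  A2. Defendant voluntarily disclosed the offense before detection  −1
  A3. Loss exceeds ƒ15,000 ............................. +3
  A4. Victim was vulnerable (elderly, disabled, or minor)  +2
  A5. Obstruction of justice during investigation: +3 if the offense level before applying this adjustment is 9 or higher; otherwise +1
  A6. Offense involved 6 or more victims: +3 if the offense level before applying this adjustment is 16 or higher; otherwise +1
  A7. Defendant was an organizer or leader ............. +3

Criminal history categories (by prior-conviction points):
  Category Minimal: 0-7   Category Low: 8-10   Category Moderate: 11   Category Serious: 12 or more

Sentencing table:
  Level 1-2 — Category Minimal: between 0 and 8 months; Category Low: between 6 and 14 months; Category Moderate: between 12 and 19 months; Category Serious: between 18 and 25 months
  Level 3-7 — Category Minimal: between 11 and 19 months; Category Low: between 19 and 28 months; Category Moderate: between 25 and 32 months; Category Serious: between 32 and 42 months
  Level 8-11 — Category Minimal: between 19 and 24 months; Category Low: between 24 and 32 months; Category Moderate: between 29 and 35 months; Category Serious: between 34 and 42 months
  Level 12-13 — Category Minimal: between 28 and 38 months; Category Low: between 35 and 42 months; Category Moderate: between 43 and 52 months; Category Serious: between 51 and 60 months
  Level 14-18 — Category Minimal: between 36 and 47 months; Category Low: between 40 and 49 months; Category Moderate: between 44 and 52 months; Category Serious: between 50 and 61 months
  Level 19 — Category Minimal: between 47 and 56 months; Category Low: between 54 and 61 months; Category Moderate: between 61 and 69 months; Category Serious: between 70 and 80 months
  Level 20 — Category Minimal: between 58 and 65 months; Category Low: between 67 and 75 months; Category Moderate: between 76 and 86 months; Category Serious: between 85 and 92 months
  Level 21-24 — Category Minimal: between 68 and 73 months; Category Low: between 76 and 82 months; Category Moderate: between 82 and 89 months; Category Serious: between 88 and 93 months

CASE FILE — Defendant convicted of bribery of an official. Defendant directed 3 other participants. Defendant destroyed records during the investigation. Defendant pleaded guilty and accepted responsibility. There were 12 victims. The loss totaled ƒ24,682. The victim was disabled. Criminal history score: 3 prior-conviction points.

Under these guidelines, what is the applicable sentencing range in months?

28-38 months

Base offense level for bribery of an official: 5.
A1 applies: 5 − 2 = 3.
A3 applies: 3 + 3 = 6.
A4 applies: 6 + 2 = 8.
A5 applies (level before this adjustment is 8 < 9, so +1): 8 + 1 = 9.
A6 applies (level before this adjustment is 9 < 16, so +1): 9 + 1 = 10.
A7 applies: 10 + 3 = 13.
Final offense level: 13.
Criminal history: 3 prior points → Category Minimal (0-7).
Level 13 falls in the 12-13 band.
Grid: Level 12-13 × Category Minimal = 28-38 months.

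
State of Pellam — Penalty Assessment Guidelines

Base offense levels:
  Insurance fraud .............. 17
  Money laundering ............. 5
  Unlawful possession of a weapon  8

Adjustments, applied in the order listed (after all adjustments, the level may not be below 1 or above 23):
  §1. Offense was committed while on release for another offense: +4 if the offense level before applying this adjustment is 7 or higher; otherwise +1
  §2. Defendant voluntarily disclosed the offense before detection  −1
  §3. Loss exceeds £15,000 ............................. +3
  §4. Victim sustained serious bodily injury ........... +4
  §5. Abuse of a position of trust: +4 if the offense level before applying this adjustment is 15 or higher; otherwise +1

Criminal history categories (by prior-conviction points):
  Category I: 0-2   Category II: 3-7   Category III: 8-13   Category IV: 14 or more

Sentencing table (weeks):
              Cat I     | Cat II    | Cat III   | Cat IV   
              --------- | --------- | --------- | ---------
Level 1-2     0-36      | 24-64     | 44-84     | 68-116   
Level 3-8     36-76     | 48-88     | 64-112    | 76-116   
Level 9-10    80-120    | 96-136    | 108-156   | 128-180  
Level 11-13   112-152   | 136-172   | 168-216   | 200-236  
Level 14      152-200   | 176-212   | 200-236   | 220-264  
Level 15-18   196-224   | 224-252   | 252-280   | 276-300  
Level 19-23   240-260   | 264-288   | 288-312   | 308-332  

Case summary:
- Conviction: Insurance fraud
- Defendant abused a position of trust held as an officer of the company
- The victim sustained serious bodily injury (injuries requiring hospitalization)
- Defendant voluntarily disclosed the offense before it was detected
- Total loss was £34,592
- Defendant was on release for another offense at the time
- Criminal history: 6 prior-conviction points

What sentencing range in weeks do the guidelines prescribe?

Base offense level for insurance fraud: 17.
§1 applies (level before this adjustment is 17 ≥ 7, so +4): 17 + 4 = 21.
§2 applies: 21 − 1 = 20.
§3 applies: 20 + 3 = 23.
§4 applies: 23 + 4 = 27.
§5 applies (level before this adjustment is 27 ≥ 15, so +4): 27 + 4 = 31.
Level 31 exceeds the maximum of 23; capped at 23.
Final offense level: 23.
Criminal history: 6 prior points → Category II (3-7).
Level 23 falls in the 19-23 band.
Grid: Level 19-23 × Category II = 264-288 weeks.

264-288 weeks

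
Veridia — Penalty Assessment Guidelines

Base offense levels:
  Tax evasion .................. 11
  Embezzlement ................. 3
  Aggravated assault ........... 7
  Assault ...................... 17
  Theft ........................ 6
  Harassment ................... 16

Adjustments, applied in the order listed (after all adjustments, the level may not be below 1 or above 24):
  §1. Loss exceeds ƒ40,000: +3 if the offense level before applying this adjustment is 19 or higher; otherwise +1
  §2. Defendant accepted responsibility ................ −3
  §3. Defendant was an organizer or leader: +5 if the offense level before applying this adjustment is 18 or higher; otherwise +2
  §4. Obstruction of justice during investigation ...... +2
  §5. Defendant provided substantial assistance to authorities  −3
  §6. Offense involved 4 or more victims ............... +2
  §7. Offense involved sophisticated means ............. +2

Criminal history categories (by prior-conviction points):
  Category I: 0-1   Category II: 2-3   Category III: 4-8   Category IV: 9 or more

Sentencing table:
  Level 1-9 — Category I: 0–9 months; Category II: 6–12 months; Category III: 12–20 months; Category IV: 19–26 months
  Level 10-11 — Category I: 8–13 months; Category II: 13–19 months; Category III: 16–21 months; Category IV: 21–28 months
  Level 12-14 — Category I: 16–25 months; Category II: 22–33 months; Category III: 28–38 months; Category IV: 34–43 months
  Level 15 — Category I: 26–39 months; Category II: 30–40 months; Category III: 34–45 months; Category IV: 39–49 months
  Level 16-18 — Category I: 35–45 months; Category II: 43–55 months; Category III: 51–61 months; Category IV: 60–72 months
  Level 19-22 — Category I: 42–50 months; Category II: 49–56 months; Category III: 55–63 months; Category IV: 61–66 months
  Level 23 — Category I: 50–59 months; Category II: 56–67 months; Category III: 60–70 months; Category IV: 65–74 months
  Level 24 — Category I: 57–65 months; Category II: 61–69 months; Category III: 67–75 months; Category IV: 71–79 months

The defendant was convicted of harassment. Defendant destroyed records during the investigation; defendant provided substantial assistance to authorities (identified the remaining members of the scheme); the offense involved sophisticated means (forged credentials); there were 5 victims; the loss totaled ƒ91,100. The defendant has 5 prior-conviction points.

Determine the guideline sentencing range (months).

55-63 months

Base offense level for harassment: 16.
§1 applies (level before this adjustment is 16 < 19, so +1): 16 + 1 = 17.
§2 does not apply.
§4 applies: 17 + 2 = 19.
§5 applies: 19 − 3 = 16.
§6 applies: 16 + 2 = 18.
§7 applies: 18 + 2 = 20.
Final offense level: 20.
Criminal history: 5 prior points → Category III (4-8).
Level 20 falls in the 19-22 band.
Grid: Level 19-22 × Category III = 55-63 months.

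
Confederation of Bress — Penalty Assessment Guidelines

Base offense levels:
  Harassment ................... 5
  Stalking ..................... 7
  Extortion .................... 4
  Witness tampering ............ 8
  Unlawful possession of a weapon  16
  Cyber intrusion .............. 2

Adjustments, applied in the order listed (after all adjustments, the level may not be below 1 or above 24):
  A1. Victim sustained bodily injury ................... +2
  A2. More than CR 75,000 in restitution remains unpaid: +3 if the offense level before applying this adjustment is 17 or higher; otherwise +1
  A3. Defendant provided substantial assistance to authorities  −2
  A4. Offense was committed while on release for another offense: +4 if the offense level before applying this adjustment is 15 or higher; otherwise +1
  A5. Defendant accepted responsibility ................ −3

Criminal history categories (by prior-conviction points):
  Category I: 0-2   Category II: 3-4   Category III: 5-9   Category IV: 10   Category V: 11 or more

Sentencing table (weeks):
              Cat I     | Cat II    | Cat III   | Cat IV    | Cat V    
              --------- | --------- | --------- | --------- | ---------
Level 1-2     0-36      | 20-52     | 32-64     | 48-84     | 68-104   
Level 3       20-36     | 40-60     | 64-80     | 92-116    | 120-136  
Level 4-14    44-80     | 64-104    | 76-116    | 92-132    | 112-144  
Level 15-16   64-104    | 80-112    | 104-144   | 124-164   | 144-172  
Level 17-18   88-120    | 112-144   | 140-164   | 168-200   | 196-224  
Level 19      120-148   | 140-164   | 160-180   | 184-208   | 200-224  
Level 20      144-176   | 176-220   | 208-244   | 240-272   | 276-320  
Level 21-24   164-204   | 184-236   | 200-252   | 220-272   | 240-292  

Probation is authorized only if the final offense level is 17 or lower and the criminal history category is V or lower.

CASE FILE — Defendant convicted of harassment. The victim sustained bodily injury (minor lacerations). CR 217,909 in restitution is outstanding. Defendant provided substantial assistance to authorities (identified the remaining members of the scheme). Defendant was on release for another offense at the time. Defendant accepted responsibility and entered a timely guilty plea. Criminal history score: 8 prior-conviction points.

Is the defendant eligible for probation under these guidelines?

Yes

Base offense level for harassment: 5.
A1 applies: 5 + 2 = 7.
A2 applies (level before this adjustment is 7 < 17, so +1): 7 + 1 = 8.
A3 applies: 8 − 2 = 6.
A4 applies (level before this adjustment is 6 < 15, so +1): 6 + 1 = 7.
A5 applies: 7 − 3 = 4.
Final offense level: 4.
Criminal history: 8 prior points → Category III (5-9).
Level 4 falls in the 4-14 band.
Grid: Level 4-14 × Category III = 76-116 weeks.
Probation check: level 4 ≤ 17 and category III ≤ V → eligible.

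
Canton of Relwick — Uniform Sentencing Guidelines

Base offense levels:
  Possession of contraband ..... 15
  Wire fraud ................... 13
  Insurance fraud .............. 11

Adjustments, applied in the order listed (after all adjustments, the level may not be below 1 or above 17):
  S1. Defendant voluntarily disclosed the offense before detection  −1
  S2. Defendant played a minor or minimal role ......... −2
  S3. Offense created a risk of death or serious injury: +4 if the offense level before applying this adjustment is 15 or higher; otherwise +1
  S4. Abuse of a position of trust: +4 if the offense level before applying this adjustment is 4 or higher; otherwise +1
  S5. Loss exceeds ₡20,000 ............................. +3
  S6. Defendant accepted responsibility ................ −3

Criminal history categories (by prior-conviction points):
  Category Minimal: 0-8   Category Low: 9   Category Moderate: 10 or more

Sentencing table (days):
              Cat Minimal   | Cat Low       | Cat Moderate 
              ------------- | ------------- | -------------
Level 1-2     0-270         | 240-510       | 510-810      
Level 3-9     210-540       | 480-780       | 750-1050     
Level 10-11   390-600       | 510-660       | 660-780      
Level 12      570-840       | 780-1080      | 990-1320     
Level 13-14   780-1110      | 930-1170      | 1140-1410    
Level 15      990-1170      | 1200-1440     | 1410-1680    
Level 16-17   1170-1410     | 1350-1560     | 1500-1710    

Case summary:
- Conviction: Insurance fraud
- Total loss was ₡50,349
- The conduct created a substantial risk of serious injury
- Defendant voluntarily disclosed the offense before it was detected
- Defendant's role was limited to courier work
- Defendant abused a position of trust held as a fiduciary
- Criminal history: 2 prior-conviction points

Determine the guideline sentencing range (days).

Base offense level for insurance fraud: 11.
S1 applies: 11 − 1 = 10.
S2 applies: 10 − 2 = 8.
S3 applies (level before this adjustment is 8 < 15, so +1): 8 + 1 = 9.
S4 applies (level before this adjustment is 9 ≥ 4, so +4): 9 + 4 = 13.
S5 applies: 13 + 3 = 16.
Final offense level: 16.
Criminal history: 2 prior points → Category Minimal (0-8).
Level 16 falls in the 16-17 band.
Grid: Level 16-17 × Category Minimal = 1170-1410 days.

1170-1410 days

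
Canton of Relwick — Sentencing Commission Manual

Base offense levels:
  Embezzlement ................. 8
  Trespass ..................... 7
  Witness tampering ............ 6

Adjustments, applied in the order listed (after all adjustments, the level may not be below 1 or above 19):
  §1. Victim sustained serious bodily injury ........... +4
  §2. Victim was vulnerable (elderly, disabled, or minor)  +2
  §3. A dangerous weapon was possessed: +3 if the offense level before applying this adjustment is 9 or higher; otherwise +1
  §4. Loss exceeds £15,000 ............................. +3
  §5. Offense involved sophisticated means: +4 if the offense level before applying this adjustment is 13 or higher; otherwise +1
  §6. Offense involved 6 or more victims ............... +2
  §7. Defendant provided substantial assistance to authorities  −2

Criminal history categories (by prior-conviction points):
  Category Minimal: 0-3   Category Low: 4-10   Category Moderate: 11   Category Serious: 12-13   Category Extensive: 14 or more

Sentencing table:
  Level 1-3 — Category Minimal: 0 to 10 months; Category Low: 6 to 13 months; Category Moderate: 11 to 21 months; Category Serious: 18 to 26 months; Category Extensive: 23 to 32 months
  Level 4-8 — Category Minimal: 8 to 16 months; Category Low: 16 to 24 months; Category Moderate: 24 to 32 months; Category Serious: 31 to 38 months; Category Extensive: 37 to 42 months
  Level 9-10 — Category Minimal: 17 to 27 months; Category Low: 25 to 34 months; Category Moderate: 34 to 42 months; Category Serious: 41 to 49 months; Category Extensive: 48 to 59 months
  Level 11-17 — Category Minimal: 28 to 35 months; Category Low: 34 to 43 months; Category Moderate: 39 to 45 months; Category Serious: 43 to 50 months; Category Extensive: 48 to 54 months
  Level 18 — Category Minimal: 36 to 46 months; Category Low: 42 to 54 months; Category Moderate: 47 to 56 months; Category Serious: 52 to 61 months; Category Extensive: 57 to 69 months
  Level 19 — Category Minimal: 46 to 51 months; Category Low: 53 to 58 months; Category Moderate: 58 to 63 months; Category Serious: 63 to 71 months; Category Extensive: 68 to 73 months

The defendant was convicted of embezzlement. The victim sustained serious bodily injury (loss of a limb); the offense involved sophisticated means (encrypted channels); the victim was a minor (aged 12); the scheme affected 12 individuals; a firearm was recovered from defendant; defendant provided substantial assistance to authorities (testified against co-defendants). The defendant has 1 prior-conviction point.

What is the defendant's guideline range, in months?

46-51 months

Base offense level for embezzlement: 8.
§1 applies: 8 + 4 = 12.
§2 applies: 12 + 2 = 14.
§3 applies (level before this adjustment is 14 ≥ 9, so +3): 14 + 3 = 17.
§4 does not apply.
§5 applies (level before this adjustment is 17 ≥ 13, so +4): 17 + 4 = 21.
§6 applies: 21 + 2 = 23.
§7 applies: 23 − 2 = 21.
Level 21 exceeds the maximum of 19; capped at 19.
Final offense level: 19.
Criminal history: 1 prior point → Category Minimal (0-3).
Level 19 falls in the 19 band.
Grid: Level 19 × Category Minimal = 46-51 months.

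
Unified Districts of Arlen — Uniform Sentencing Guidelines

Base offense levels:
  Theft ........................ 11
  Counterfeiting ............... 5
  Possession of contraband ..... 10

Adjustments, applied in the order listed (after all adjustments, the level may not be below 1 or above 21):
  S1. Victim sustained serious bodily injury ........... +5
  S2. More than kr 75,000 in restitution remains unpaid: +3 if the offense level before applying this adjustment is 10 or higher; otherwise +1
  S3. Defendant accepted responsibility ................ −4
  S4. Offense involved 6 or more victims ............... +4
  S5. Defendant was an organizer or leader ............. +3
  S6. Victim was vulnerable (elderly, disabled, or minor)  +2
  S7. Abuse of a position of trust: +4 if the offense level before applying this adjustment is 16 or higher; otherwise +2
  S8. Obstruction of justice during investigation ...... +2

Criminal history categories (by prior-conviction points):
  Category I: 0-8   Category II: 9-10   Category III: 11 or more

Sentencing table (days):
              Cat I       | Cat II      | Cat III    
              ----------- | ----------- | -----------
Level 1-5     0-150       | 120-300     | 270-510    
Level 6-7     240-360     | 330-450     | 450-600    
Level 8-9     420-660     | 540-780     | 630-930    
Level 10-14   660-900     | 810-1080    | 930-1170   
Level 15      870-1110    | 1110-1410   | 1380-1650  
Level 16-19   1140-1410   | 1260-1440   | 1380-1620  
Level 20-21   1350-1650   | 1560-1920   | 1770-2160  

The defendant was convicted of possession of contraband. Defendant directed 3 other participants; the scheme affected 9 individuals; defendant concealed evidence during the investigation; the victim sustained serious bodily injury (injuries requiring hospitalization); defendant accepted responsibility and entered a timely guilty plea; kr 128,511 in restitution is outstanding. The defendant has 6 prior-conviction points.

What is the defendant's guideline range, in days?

1350-1650 days

Base offense level for possession of contraband: 10.
S1 applies: 10 + 5 = 15.
S2 applies (level before this adjustment is 15 ≥ 10, so +3): 15 + 3 = 18.
S3 applies: 18 − 4 = 14.
S4 applies: 14 + 4 = 18.
S5 applies: 18 + 3 = 21.
S6 does not apply.
S8 applies: 21 + 2 = 23.
Level 23 exceeds the maximum of 21; capped at 21.
Final offense level: 21.
Criminal history: 6 prior points → Category I (0-8).
Level 21 falls in the 20-21 band.
Grid: Level 20-21 × Category I = 1350-1650 days.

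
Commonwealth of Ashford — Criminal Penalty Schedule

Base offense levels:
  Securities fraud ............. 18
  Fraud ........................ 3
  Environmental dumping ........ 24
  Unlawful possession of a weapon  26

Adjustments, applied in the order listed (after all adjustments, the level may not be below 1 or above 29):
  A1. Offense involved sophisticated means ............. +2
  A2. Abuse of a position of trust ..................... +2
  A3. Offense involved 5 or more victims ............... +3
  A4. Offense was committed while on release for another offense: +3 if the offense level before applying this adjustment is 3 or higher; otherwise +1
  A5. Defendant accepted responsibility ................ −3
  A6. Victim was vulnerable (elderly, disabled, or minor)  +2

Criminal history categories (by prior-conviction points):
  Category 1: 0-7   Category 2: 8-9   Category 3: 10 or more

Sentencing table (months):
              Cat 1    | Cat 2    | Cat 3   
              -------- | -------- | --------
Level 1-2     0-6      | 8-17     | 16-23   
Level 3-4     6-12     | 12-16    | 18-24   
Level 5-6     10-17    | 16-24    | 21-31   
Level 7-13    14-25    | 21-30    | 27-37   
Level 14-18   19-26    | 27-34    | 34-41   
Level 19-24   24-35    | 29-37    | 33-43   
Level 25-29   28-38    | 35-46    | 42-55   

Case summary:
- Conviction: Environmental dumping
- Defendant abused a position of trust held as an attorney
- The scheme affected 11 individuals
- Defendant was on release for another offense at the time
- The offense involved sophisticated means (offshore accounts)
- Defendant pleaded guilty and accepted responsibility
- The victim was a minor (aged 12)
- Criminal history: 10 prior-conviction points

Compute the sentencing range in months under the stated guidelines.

Base offense level for environmental dumping: 24.
A1 applies: 24 + 2 = 26.
A2 applies: 26 + 2 = 28.
A3 applies: 28 + 3 = 31.
A4 applies (level before this adjustment is 31 ≥ 3, so +3): 31 + 3 = 34.
A5 applies: 34 − 3 = 31.
A6 applies: 31 + 2 = 33.
Level 33 exceeds the maximum of 29; capped at 29.
Final offense level: 29.
Criminal history: 10 prior points → Category 3 (10+).
Level 29 falls in the 25-29 band.
Grid: Level 25-29 × Category 3 = 42-55 months.

42-55 months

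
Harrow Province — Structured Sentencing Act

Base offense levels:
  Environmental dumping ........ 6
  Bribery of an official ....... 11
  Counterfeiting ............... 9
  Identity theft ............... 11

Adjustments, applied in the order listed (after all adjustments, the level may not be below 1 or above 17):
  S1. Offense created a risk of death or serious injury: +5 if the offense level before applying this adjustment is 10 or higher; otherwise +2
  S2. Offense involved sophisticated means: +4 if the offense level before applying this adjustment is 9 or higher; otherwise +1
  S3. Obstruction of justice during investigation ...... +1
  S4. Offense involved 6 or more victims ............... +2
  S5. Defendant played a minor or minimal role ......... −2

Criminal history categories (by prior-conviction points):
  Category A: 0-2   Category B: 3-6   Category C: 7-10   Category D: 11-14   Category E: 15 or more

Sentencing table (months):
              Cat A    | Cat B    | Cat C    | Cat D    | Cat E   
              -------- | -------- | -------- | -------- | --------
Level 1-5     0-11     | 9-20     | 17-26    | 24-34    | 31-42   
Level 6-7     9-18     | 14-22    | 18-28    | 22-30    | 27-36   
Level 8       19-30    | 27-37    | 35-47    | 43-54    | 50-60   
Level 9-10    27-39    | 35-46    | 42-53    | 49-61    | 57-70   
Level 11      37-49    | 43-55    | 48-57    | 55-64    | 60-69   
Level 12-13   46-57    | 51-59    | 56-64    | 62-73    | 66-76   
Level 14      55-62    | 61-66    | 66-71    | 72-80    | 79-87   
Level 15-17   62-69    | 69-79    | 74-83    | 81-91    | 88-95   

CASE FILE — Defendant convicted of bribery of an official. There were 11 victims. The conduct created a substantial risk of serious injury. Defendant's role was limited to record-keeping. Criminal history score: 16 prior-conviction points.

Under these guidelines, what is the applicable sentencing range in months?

88-95 months

Base offense level for bribery of an official: 11.
S1 applies (level before this adjustment is 11 ≥ 10, so +5): 11 + 5 = 16.
S2 does not apply.
S4 applies: 16 + 2 = 18.
S5 applies: 18 − 2 = 16.
Final offense level: 16.
Criminal history: 16 prior points → Category E (15+).
Level 16 falls in the 15-17 band.
Grid: Level 15-17 × Category E = 88-95 months.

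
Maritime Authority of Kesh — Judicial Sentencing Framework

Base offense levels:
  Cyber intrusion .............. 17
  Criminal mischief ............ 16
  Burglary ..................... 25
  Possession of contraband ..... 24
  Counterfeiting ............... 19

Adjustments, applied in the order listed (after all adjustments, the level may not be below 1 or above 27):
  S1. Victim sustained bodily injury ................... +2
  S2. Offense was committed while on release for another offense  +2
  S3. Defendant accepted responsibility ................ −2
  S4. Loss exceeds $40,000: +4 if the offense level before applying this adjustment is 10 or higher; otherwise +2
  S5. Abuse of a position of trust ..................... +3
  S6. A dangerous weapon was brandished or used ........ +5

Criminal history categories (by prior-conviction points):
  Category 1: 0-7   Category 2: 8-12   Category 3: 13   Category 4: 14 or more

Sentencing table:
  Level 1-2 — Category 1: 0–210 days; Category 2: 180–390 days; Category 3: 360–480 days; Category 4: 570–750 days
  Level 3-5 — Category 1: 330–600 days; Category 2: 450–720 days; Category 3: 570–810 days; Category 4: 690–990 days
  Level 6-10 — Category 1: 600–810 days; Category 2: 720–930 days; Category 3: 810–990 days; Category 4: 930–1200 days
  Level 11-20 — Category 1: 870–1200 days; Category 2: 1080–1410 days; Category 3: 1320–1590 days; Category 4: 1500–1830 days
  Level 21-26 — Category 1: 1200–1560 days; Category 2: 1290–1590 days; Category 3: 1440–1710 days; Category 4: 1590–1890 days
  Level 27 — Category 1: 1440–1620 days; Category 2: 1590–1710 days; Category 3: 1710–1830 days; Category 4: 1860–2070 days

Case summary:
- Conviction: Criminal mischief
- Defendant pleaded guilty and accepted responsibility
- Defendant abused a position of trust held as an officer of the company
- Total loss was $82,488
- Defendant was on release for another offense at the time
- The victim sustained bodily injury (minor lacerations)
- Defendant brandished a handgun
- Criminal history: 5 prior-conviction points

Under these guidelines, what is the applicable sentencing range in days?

1440-1620 days

Base offense level for criminal mischief: 16.
S1 applies: 16 + 2 = 18.
S2 applies: 18 + 2 = 20.
S3 applies: 20 − 2 = 18.
S4 applies (level before this adjustment is 18 ≥ 10, so +4): 18 + 4 = 22.
S5 applies: 22 + 3 = 25.
S6 applies: 25 + 5 = 30.
Level 30 exceeds the maximum of 27; capped at 27.
Final offense level: 27.
Criminal history: 5 prior points → Category 1 (0-7).
Level 27 falls in the 27 band.
Grid: Level 27 × Category 1 = 1440-1620 days.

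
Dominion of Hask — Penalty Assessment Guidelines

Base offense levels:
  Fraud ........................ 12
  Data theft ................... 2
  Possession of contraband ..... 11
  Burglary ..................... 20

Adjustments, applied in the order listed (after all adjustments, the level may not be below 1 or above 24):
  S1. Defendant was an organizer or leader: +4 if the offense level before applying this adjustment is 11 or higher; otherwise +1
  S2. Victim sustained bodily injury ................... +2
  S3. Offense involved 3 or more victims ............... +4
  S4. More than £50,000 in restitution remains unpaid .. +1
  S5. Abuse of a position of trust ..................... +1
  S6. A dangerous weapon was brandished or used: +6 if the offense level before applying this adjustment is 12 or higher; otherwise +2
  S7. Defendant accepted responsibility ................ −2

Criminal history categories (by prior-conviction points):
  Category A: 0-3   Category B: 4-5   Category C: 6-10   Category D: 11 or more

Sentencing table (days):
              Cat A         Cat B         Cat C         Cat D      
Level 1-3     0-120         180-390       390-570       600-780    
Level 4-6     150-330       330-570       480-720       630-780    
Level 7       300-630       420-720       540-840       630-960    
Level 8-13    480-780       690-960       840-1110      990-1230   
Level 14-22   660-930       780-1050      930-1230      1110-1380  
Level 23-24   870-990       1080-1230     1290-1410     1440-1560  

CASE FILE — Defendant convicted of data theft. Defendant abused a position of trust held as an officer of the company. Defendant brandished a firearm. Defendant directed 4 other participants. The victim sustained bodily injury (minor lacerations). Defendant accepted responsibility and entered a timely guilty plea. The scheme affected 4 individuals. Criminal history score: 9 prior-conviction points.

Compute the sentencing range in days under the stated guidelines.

Base offense level for data theft: 2.
S1 applies (level before this adjustment is 2 < 11, so +1): 2 + 1 = 3.
S2 applies: 3 + 2 = 5.
S3 applies: 5 + 4 = 9.
S4 does not apply.
S5 applies: 9 + 1 = 10.
S6 applies (level before this adjustment is 10 < 12, so +2): 10 + 2 = 12.
S7 applies: 12 − 2 = 10.
Final offense level: 10.
Criminal history: 9 prior points → Category C (6-10).
Level 10 falls in the 8-13 band.
Grid: Level 8-13 × Category C = 840-1110 days.

840-1110 days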